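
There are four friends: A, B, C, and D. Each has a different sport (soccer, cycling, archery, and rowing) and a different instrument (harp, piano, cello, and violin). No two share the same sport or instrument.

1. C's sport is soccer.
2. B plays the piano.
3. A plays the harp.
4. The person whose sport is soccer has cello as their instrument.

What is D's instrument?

violin

With clues 1–2, piano is impossible for D's instrument.
With clues 1–3, harp is impossible for D's instrument.
With clues 1–4, cello is impossible for D's instrument.
That leaves violin.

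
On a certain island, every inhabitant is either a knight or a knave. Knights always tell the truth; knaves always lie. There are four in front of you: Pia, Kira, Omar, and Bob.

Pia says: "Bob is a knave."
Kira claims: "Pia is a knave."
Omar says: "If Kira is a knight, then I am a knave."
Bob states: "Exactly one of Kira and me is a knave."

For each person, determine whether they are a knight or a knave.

Consider Pia. Suppose Pia is a knave.
Then no assignment of the remaining roles makes every statement match its speaker's type — contradiction.
So Pia is a knight.
With that fixed, Kira's statement is false, so Kira is a knave.
With that fixed, Omar's statement is true, so Omar is a knight.
Consider Bob. Suppose Bob is a knight.
Then Pia's statement comes out false, contradicting Pia being a knight.
So Bob is a knave.

Pia: knight, Kira: knave, Omar: knight, Bob: knave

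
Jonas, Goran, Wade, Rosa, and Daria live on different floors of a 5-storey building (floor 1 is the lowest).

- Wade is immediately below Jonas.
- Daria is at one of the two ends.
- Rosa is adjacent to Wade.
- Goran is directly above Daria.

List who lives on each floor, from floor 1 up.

From clue 1: Jonas is in {2,3,4,5}.
From clues 1–2: Daria is in {1,5}.
From clues 1–4: Daria → floor 1, Goran → floor 2, Rosa → floor 3, Wade → floor 4, Jonas → floor 5.

Daria, Goran, Rosa, Wade, Jonas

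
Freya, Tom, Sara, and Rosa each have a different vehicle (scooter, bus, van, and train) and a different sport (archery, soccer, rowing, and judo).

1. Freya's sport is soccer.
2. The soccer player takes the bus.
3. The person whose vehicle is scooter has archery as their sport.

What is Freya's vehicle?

bus

With clues 1–2, scooter, train, and van are impossible for Freya's vehicle.
That leaves bus.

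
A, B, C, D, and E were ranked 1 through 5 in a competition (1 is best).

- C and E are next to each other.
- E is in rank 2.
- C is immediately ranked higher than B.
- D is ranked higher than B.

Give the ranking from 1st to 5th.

From clues 1–2: E → rank 2.
From clues 1–3: C → rank 3, B → rank 4.
From clues 1–4: D → rank 1, A → rank 5.

D, E, C, B, A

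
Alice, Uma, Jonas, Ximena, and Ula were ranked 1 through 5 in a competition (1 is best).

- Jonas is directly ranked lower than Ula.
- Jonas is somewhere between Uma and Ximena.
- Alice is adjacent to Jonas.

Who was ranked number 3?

Jonas

With clues 1–2, Alice, Uma, and Ximena are ruled out for rank 3.
With clues 1–3, Ula is ruled out for rank 3.
So rank 3 is Jonas.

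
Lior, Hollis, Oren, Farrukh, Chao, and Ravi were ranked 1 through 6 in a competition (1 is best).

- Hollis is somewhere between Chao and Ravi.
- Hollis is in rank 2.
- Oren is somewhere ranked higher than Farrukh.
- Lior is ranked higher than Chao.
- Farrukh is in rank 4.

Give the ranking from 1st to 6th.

From clue 1: Hollis is in {2,3,4,5}.
From clues 1–2: Hollis → rank 2.
From clues 1–3: Oren is in {3,4,5}.
From clues 1–4: Ravi → rank 1.
From clues 1–5: Oren → rank 3, Farrukh → rank 4, Lior → rank 5, Chao → rank 6.

Ravi, Hollis, Oren, Farrukh, Lior, Chao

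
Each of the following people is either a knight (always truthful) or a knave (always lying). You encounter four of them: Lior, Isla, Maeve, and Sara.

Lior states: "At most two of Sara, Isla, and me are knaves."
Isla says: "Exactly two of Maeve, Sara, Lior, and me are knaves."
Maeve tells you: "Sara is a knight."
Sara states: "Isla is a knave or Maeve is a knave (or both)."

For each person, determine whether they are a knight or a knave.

Consider Lior. Suppose Lior is a knave.
Then no assignment of the remaining roles makes every statement match its speaker's type — contradiction.
So Lior is a knight.
Consider Isla. Suppose Isla is a knight.
Then no assignment of the remaining roles makes every statement match its speaker's type — contradiction.
So Isla is a knave.
With that fixed, Sara's statement is true, so Sara is a knight.
With that fixed, Maeve's statement is true, so Maeve is a knight.

Lior: knight, Isla: knave, Maeve: knight, Sara: knight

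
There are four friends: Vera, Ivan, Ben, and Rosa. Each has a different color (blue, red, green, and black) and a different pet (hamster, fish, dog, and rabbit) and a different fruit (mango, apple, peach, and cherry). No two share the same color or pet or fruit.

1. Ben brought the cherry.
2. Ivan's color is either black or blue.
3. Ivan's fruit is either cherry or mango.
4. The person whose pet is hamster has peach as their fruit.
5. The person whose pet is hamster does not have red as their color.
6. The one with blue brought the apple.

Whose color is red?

With clues 1–2, Ivan is impossible for the one with color red.
With clues 1–6, Rosa and Vera are impossible for the one with color red.
That leaves Ben.

Ben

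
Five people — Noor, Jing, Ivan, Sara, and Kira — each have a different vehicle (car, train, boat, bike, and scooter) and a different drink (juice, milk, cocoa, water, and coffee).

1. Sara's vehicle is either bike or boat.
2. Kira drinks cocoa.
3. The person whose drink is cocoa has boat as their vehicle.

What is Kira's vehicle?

boat

With clues 1–3, bike, car, scooter, and train are impossible for Kira's vehicle.
That leaves boat.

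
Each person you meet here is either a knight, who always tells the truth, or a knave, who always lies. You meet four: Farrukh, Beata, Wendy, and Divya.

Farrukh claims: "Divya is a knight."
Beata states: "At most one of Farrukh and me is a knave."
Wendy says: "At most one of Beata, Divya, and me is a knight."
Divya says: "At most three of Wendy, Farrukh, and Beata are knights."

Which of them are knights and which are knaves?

Regardless of anyone's role, Divya's statement is true, so Divya is a knight.
With that fixed, Farrukh's statement is true, so Farrukh is a knight.
With that fixed, Beata's statement is true, so Beata is a knight.
With that fixed, Wendy's statement is false, so Wendy is a knave.

Farrukh: knight, Beata: knight, Wendy: knave, Divya: knight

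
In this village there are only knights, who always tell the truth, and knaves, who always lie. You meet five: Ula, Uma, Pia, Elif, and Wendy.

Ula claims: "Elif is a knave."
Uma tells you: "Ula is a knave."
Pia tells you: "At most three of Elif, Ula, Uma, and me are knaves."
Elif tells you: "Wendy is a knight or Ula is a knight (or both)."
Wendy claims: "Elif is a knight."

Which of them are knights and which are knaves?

Consider Ula. Suppose Ula is a knight.
Then no assignment of the remaining roles makes every statement match its speaker's type — contradiction.
So Ula is a knave.
With that fixed, Uma's statement is true, so Uma is a knight.
With that fixed, Pia's statement is true, so Pia is a knight.
Consider Elif. Suppose Elif is a knave.
Then Ula's statement comes out true, contradicting Ula being a knave.
So Elif is a knight.
With that fixed, Wendy's statement is true, so Wendy is a knight.

Ula: knave, Uma: knight, Pia: knight, Elif: knight, Wendy: knight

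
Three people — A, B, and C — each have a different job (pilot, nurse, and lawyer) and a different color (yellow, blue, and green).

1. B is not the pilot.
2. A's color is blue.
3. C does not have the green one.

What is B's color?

green

With clues 1–2, blue is impossible for B's color.
With clues 1–3, yellow is impossible for B's color.
That leaves green.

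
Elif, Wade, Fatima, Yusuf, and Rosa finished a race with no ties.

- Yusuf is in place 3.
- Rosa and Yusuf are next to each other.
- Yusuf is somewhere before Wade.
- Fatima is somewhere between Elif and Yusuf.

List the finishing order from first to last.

From clue 1: Yusuf → place 3.
From clues 1–2: Rosa is in {2,4}.
From clues 1–3: Wade is in {4,5}.
From clues 1–4: Elif → place 1, Fatima → place 2, Rosa → place 4, Wade → place 5.

Elif, Fatima, Yusuf, Rosa, Wade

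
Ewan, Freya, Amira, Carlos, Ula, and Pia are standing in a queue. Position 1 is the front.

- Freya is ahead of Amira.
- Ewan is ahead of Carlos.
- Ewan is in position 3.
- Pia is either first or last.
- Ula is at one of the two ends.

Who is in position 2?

Freya

With clues 1–3, Carlos and Ewan are ruled out for position 2.
With clues 1–4, Pia is ruled out for position 2.
With clues 1–5, Amira and Ula are ruled out for position 2.
So position 2 is Freya.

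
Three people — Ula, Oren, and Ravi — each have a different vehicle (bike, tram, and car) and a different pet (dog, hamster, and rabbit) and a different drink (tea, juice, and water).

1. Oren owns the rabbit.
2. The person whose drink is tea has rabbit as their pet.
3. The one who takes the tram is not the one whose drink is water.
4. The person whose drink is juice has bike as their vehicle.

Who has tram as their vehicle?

Oren

With clues 1–4, Ravi and Ula are impossible for the one with vehicle tram.
That leaves Oren.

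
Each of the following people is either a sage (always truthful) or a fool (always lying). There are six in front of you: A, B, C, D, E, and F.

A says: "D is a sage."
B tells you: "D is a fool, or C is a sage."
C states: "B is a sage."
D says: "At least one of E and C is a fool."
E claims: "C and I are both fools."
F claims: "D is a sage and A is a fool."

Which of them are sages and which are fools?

A: sage, B: sage, C: sage, D: sage, E: fool, F: fool

Consider A. Suppose A is a fool.
Then no assignment of the remaining roles makes every statement match its speaker's type — contradiction.
So A is a sage.
With that fixed, F's statement is false, so F is a fool.
Consider B. Suppose B is a fool.
Then no assignment of the remaining roles makes every statement match its speaker's type — contradiction.
So B is a sage.
With that fixed, C's statement is true, so C is a sage.
With that fixed, E's statement is false, so E is a fool.
With that fixed, D's statement is true, so D is a sage.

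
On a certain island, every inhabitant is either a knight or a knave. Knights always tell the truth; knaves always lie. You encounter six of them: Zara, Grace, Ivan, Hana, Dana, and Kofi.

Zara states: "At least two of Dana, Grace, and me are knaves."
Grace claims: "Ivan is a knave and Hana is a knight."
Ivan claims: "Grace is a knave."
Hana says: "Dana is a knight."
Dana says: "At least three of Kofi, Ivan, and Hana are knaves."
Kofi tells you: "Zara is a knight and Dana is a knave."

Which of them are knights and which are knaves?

Consider Zara. Suppose Zara is a knave.
Then no assignment of the remaining roles makes every statement match its speaker's type — contradiction.
So Zara is a knight.
Consider Grace. Suppose Grace is a knight.
Then Zara's statement comes out false, contradicting Zara being a knight.
So Grace is a knave.
With that fixed, Ivan's statement is true, so Ivan is a knight.
With that fixed, Dana's statement is false, so Dana is a knave.
With that fixed, Kofi's statement is true, so Kofi is a knight.
With that fixed, Hana's statement is false, so Hana is a knave.

Zara: knight, Grace: knave, Ivan: knight, Hana: knave, Dana: knave, Kofi: knight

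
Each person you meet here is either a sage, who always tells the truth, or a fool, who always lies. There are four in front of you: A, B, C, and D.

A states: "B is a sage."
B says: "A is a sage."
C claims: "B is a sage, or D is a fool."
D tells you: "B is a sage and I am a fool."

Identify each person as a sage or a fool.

Consider A. Suppose A is a sage.
Then no assignment of the remaining roles makes every statement match its speaker's type — contradiction.
So A is a fool.
With that fixed, B's statement is false, so B is a fool.
With that fixed, D's statement is false, so D is a fool.
With that fixed, C's statement is true, so C is a sage.

A: fool, B: fool, C: sage, D: fool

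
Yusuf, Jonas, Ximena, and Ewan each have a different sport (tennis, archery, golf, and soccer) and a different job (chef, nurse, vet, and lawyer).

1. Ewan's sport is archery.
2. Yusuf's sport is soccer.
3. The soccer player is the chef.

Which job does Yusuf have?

chef

With clues 1–3, lawyer, nurse, and vet are impossible for Yusuf's job.
That leaves chef.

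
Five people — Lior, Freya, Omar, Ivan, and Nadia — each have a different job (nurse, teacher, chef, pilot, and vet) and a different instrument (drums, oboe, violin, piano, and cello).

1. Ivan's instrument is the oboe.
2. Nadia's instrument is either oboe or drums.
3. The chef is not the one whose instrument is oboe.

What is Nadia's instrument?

drums

Clue 1 rules out oboe for Nadia's instrument.
With clues 1–2, cello, piano, and violin are impossible for Nadia's instrument.
That leaves drums.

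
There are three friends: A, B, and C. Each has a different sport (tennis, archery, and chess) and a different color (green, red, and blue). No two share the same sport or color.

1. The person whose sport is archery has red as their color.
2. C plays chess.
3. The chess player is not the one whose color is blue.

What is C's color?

green

With clues 1–2, red is impossible for C's color.
With clues 1–3, blue is impossible for C's color.
That leaves green.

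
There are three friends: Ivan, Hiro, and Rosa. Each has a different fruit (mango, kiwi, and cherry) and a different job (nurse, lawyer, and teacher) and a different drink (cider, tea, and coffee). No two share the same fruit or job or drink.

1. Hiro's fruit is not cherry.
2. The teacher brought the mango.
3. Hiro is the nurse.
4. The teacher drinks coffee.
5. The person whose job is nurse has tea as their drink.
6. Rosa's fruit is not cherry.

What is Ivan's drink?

cider

With clues 1–5, tea is impossible for Ivan's drink.
With clues 1–6, coffee is impossible for Ivan's drink.
That leaves cider.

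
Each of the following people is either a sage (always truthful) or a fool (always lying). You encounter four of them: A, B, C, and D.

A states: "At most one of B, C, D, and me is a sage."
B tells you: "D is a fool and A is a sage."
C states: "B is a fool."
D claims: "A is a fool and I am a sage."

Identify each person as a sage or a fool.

A: fool, B: fool, C: sage, D: sage

Consider A. Suppose A is a sage.
Then no assignment of the remaining roles makes every statement match its speaker's type — contradiction.
So A is a fool.
With that fixed, B's statement is false, so B is a fool.
With that fixed, C's statement is true, so C is a sage.
Consider D. Suppose D is a fool.
Then A's statement comes out true, contradicting A being a fool.
So D is a sage.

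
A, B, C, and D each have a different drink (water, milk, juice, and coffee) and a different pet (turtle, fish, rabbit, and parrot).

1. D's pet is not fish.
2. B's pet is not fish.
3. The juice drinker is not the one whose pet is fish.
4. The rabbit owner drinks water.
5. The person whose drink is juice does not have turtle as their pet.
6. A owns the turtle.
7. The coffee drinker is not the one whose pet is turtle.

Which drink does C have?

coffee

With clues 1–6, juice and water are impossible for C's drink.
With clues 1–7, milk is impossible for C's drink.
That leaves coffee.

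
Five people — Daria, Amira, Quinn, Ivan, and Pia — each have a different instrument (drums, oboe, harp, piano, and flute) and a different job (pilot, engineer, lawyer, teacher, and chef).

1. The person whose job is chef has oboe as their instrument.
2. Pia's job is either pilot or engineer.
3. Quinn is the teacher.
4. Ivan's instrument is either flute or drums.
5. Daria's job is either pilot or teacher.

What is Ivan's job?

With clues 1–3, teacher is impossible for Ivan's job.
With clues 1–4, chef is impossible for Ivan's job.
With clues 1–5, engineer and pilot are impossible for Ivan's job.
That leaves lawyer.

lawyer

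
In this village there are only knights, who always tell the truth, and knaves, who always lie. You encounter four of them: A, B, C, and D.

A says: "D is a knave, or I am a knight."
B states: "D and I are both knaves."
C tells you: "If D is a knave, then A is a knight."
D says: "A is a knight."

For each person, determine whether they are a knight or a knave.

A: knight, B: knave, C: knight, D: knight

Consider A. Suppose A is a knave.
Then no assignment of the remaining roles makes every statement match its speaker's type — contradiction.
So A is a knight.
With that fixed, C's statement is true, so C is a knight.
With that fixed, D's statement is true, so D is a knight.
With that fixed, B's statement is false, so B is a knave.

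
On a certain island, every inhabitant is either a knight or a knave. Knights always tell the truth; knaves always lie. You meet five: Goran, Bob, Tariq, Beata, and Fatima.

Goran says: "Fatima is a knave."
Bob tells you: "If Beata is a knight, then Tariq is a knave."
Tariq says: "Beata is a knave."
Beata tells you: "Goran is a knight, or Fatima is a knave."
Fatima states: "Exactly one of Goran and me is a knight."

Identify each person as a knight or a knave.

Goran: knave, Bob: knight, Tariq: knight, Beata: knave, Fatima: knight

Consider Goran. Suppose Goran is a knight.
Then whichever role Fatima has, Fatima's statement has the wrong truth value — contradiction.
So Goran is a knave.
Consider Bob. Suppose Bob is a knave.
Then no assignment of the remaining roles makes every statement match its speaker's type — contradiction.
So Bob is a knight.
Consider Tariq. Suppose Tariq is a knave.
Then no assignment of the remaining roles makes every statement match its speaker's type — contradiction.
So Tariq is a knight.
Consider Beata. Suppose Beata is a knight.
Then Bob's statement comes out false, contradicting Bob being a knight.
So Beata is a knave.
Consider Fatima. Suppose Fatima is a knave.
Then Goran's statement comes out true, contradicting Goran being a knave.
So Fatima is a knight.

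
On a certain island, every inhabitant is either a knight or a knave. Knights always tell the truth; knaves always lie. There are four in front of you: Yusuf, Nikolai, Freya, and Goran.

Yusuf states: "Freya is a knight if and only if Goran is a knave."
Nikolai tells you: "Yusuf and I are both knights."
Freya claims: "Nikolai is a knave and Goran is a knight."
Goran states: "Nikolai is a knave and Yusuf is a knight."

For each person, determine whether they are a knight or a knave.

Yusuf: knave, Nikolai: knave, Freya: knave, Goran: knave

Consider Yusuf. Suppose Yusuf is a knight.
Then no assignment of the remaining roles makes every statement match its speaker's type — contradiction.
So Yusuf is a knave.
With that fixed, Nikolai's statement is false, so Nikolai is a knave.
With that fixed, Goran's statement is false, so Goran is a knave.
With that fixed, Freya's statement is false, so Freya is a knave.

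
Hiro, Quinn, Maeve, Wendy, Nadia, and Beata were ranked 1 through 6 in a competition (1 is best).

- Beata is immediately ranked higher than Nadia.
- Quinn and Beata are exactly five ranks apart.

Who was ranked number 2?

With clues 1–2, Beata, Hiro, Maeve, Quinn, and Wendy are ruled out for rank 2.
So rank 2 is Nadia.

Nadia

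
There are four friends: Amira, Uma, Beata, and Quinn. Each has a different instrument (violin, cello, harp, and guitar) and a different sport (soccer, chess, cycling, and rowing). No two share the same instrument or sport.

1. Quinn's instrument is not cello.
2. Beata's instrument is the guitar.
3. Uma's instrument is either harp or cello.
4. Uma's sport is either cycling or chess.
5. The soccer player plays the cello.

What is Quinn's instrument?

Clue 1 rules out cello for Quinn's instrument.
With clues 1–2, guitar is impossible for Quinn's instrument.
With clues 1–5, harp is impossible for Quinn's instrument.
That leaves violin.

violin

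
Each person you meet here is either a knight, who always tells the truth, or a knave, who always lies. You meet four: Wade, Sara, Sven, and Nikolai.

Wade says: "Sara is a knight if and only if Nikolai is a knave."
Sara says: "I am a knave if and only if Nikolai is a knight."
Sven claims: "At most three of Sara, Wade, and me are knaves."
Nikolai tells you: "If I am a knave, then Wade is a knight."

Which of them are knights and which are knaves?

Wade: knave, Sara: knave, Sven: knight, Nikolai: knave

Regardless of anyone's role, Sven's statement is true, so Sven is a knight.
Consider Wade. Suppose Wade is a knight.
Then no assignment of the remaining roles makes every statement match its speaker's type — contradiction.
So Wade is a knave.
Consider Sara. Suppose Sara is a knight.
Then no assignment of the remaining roles makes every statement match its speaker's type — contradiction.
So Sara is a knave.
Consider Nikolai. Suppose Nikolai is a knight.
Then Wade's statement comes out true, contradicting Wade being a knave.
So Nikolai is a knave.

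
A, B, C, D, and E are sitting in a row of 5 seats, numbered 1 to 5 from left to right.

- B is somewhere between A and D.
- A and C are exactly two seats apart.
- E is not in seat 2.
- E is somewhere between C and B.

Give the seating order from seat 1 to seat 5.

From clue 1: B is in {2,3,4}.
From clues 1–4: D → seat 1, B → seat 2, A → seat 3, E → seat 4, C → seat 5.

D, B, A, E, C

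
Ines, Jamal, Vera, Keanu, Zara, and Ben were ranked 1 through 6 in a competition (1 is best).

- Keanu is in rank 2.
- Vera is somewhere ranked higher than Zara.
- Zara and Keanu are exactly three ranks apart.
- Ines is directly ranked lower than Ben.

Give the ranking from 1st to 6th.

Vera, Keanu, Ben, Ines, Zara, Jamal

From clue 1: Keanu → rank 2.
From clues 1–2: Vera is in {1,3,4,5}.
From clues 1–3: Zara → rank 5.
From clues 1–4: Vera → rank 1, Ben → rank 3, Ines → rank 4, Jamal → rank 6.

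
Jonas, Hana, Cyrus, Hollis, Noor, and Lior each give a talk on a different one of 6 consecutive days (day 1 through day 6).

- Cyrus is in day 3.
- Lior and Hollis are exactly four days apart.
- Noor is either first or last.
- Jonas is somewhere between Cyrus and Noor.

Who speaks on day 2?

Hana

With clue 1, Cyrus is ruled out for day 2.
With clues 1–3, Noor is ruled out for day 2.
With clues 1–4, Hollis, Jonas, and Lior are ruled out for day 2.
So day 2 is Hana.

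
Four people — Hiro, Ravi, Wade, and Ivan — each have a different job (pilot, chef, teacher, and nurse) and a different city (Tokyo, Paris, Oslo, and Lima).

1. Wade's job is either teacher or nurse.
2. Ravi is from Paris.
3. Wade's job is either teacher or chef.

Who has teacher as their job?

With clues 1–3, Hiro, Ivan, and Ravi are impossible for the one with job teacher.
That leaves Wade.

Wade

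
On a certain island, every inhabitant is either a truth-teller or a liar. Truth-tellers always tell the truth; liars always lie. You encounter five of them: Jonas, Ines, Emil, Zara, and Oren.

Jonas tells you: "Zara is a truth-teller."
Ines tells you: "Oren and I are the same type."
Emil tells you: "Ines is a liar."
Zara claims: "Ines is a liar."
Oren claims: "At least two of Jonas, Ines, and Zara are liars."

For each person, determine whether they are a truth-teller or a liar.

Jonas: liar, Ines: truth-teller, Emil: liar, Zara: liar, Oren: truth-teller

Consider Jonas. Suppose Jonas is a truth-teller.
Then no assignment of the remaining roles makes every statement match its speaker's type — contradiction.
So Jonas is a liar.
Consider Ines. Suppose Ines is a liar.
Then no assignment of the remaining roles makes every statement match its speaker's type — contradiction.
So Ines is a truth-teller.
With that fixed, Emil's statement is false, so Emil is a liar.
With that fixed, Zara's statement is false, so Zara is a liar.
With that fixed, Oren's statement is true, so Oren is a truth-teller.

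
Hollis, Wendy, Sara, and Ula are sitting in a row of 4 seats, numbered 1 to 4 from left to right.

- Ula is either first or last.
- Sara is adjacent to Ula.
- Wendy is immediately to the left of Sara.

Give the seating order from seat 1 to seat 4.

Hollis, Wendy, Sara, Ula

From clue 1: Ula is in {1,4}.
From clues 1–2: Sara is in {2,3}.
From clues 1–3: Hollis → seat 1, Wendy → seat 2, Sara → seat 3, Ula → seat 4.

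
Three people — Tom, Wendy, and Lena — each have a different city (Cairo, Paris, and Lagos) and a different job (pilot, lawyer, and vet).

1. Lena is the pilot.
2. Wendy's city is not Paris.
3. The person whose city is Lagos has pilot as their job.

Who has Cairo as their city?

Wendy

With clues 1–3, Lena and Tom are impossible for the one with city Cairo.
That leaves Wendy.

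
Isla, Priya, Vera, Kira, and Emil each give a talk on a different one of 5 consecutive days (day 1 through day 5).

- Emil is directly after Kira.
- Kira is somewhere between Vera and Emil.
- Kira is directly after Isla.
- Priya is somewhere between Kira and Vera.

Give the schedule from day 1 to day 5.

Vera, Priya, Isla, Kira, Emil

From clue 1: Kira is in {1,2,3,4}.
From clues 1–2: Vera is in {1,2,3}.
From clues 1–3: Isla is in {2,3}.
From clues 1–4: Vera → day 1, Priya → day 2, Isla → day 3, Kira → day 4, Emil → day 5.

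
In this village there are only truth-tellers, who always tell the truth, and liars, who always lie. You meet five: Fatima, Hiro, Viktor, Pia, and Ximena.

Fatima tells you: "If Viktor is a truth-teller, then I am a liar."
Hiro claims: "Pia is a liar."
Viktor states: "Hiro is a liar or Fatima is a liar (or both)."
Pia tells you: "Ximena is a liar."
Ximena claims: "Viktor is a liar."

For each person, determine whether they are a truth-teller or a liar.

Fatima: truth-teller, Hiro: truth-teller, Viktor: liar, Pia: liar, Ximena: truth-teller

Consider Fatima. Suppose Fatima is a liar.
Then Fatima's own statement would have to be false, but it can't be — contradiction.
So Fatima is a truth-teller.
Consider Hiro. Suppose Hiro is a liar.
Then no assignment of the remaining roles makes every statement match its speaker's type — contradiction.
So Hiro is a truth-teller.
With that fixed, Viktor's statement is false, so Viktor is a liar.
With that fixed, Ximena's statement is true, so Ximena is a truth-teller.
With that fixed, Pia's statement is false, so Pia is a liar.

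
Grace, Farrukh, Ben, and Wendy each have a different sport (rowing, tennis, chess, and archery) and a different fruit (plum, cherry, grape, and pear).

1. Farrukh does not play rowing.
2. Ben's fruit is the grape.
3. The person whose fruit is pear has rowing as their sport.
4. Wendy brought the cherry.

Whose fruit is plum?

Farrukh

With clues 1–2, Ben is impossible for the one with fruit plum.
With clues 1–4, Grace and Wendy are impossible for the one with fruit plum.
That leaves Farrukh.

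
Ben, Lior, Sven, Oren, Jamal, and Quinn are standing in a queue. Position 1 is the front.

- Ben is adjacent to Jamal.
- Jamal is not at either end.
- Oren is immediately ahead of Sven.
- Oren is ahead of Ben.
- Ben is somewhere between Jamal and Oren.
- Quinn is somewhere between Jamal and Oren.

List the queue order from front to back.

Oren, Sven, Quinn, Ben, Jamal, Lior

From clues 1–2: Jamal is in {2,3,4,5}.
From clues 1–4: Sven is in {2,3,4}.
From clues 1–5: Ben is in {3,4}.
From clues 1–6: Oren → position 1, Sven → position 2, Quinn → position 3, Ben → position 4, Jamal → position 5, Lior → position 6.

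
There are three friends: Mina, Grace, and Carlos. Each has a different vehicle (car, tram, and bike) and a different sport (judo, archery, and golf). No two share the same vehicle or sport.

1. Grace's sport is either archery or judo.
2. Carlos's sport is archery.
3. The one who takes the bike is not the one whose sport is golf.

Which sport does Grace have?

Clue 1 rules out golf for Grace's sport.
With clues 1–2, archery is impossible for Grace's sport.
That leaves judo.

judo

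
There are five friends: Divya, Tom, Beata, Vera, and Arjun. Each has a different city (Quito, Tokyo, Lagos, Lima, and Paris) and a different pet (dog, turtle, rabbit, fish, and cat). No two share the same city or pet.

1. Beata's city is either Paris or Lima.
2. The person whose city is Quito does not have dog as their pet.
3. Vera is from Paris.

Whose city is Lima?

Beata

With clues 1–3, Arjun, Divya, Tom, and Vera are impossible for the one with city Lima.
That leaves Beata.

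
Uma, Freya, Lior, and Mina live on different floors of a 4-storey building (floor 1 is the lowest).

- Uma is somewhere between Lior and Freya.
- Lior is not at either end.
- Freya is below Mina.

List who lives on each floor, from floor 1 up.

Freya, Uma, Lior, Mina

From clue 1: Uma is in {2,3}.
From clues 1–3: Freya → floor 1, Uma → floor 2, Lior → floor 3, Mina → floor 4.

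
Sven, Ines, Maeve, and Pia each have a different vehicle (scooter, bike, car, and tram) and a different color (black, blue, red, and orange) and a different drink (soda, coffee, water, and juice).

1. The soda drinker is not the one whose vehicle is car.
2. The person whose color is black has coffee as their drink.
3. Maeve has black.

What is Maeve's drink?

With clues 1–3, juice, soda, and water are impossible for Maeve's drink.
That leaves coffee.

coffee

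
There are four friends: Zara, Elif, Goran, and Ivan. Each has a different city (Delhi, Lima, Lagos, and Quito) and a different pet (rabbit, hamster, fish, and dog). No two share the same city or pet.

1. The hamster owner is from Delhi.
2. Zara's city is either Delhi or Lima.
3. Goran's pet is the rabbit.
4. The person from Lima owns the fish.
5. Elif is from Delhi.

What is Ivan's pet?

dog

With clues 1–3, rabbit is impossible for Ivan's pet.
With clues 1–5, fish and hamster are impossible for Ivan's pet.
That leaves dog.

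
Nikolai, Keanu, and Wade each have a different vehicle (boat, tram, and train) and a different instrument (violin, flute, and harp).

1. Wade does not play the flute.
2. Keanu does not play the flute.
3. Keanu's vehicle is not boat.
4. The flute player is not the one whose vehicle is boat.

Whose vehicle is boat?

With clues 1–3, Keanu is impossible for the one with vehicle boat.
With clues 1–4, Nikolai is impossible for the one with vehicle boat.
That leaves Wade.

Wade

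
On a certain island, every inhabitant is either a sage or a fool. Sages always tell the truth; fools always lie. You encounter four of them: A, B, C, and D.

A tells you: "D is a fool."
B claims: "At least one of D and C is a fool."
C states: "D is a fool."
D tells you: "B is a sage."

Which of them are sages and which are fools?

Consider A. Suppose A is a sage.
Then no assignment of the remaining roles makes every statement match its speaker's type — contradiction.
So A is a fool.
Consider B. Suppose B is a fool.
Then no assignment of the remaining roles makes every statement match its speaker's type — contradiction.
So B is a sage.
With that fixed, D's statement is true, so D is a sage.
With that fixed, C's statement is false, so C is a fool.

A: fool, B: sage, C: fool, D: sage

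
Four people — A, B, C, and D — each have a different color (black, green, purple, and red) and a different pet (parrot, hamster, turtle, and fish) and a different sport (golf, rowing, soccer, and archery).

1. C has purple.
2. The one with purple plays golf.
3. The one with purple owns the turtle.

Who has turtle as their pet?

With clues 1–3, A, B, and D are impossible for the one with pet turtle.
That leaves C.

C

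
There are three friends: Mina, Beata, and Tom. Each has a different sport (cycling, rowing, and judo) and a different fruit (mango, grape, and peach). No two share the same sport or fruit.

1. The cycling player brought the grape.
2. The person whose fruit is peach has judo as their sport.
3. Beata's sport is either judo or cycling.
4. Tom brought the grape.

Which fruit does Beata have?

peach

With clues 1–3, mango is impossible for Beata's fruit.
With clues 1–4, grape is impossible for Beata's fruit.
That leaves peach.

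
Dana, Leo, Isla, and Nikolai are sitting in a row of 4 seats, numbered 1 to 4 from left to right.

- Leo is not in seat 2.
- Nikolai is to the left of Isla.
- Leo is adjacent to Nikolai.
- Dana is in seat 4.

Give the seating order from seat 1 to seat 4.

From clue 1: Leo is in {1,3,4}.
From clues 1–3: Nikolai → seat 2.
From clues 1–4: Leo → seat 1, Isla → seat 3, Dana → seat 4.

Leo, Nikolai, Isla, Dana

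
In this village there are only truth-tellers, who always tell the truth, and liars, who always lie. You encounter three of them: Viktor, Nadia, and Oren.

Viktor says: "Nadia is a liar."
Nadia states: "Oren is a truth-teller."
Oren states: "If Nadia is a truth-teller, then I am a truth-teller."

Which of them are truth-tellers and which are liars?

Consider Viktor. Suppose Viktor is a truth-teller.
Then no assignment of the remaining roles makes every statement match its speaker's type — contradiction.
So Viktor is a liar.
Consider Nadia. Suppose Nadia is a liar.
Then Viktor's statement comes out true, contradicting Viktor being a liar.
So Nadia is a truth-teller.
Consider Oren. Suppose Oren is a liar.
Then Nadia's statement comes out false, contradicting Nadia being a truth-teller.
So Oren is a truth-teller.

Viktor: liar, Nadia: truth-teller, Oren: truth-teller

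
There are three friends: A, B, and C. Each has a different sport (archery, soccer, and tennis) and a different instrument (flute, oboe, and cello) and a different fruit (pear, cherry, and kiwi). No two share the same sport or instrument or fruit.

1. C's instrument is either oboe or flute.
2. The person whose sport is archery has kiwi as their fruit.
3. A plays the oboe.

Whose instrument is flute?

C

With clues 1–3, A and B are impossible for the one with instrument flute.
That leaves C.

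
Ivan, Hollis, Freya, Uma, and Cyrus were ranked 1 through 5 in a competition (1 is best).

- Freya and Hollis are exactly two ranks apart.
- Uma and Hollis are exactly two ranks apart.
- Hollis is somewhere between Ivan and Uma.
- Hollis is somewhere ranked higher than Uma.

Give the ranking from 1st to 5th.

From clues 1–2: Hollis → rank 3.
From clues 1–3: Ivan is in {2,4}.
From clues 1–4: Freya → rank 1, Ivan → rank 2, Cyrus → rank 4, Uma → rank 5.

Freya, Ivan, Hollis, Cyrus, Uma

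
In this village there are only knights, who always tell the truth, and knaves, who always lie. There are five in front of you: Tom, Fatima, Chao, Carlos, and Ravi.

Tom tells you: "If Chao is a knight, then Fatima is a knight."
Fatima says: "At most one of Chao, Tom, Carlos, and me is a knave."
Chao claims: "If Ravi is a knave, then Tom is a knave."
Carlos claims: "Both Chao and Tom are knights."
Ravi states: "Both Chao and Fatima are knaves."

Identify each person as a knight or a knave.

Tom: knave, Fatima: knave, Chao: knight, Carlos: knave, Ravi: knave

Consider Tom. Suppose Tom is a knight.
Then no assignment of the remaining roles makes every statement match its speaker's type — contradiction.
So Tom is a knave.
With that fixed, Chao's statement is true, so Chao is a knight.
With that fixed, Carlos's statement is false, so Carlos is a knave.
With that fixed, Ravi's statement is false, so Ravi is a knave.
With that fixed, Fatima's statement is false, so Fatima is a knave.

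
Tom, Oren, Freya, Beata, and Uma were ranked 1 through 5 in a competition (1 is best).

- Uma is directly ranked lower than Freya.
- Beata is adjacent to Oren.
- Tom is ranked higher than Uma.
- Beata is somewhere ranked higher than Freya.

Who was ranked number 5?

With clue 1, Freya is ruled out for rank 5.
With clues 1–3, Tom is ruled out for rank 5.
With clues 1–4, Beata and Oren are ruled out for rank 5.
So rank 5 is Uma.

Uma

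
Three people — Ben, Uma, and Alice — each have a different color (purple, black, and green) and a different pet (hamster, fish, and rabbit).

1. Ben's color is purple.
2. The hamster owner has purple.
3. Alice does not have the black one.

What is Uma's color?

Clue 1 rules out purple for Uma's color.
With clues 1–3, green is impossible for Uma's color.
That leaves black.

black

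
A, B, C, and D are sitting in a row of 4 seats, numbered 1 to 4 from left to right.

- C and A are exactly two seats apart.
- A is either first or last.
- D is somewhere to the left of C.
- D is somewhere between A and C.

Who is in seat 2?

With clues 1–2, A is ruled out for seat 2.
With clues 1–3, B is ruled out for seat 2.
With clues 1–4, C is ruled out for seat 2.
So seat 2 is D.

D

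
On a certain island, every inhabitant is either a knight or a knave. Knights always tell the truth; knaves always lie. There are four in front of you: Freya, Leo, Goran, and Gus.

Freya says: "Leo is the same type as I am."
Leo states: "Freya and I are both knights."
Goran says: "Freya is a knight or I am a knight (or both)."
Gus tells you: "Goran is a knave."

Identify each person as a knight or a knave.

Freya: knight, Leo: knight, Goran: knight, Gus: knave

Consider Freya. Suppose Freya is a knave.
Then no assignment of the remaining roles makes every statement match its speaker's type — contradiction.
So Freya is a knight.
With that fixed, Goran's statement is true, so Goran is a knight.
With that fixed, Gus's statement is false, so Gus is a knave.
Consider Leo. Suppose Leo is a knave.
Then Freya's statement comes out false, contradicting Freya being a knight.
So Leo is a knight.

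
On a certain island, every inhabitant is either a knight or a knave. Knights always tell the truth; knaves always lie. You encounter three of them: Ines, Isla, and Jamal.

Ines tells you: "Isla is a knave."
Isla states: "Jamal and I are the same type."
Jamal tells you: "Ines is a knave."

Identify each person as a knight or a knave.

Consider Ines. Suppose Ines is a knight.
Then no assignment of the remaining roles makes every statement match its speaker's type — contradiction.
So Ines is a knave.
With that fixed, Jamal's statement is true, so Jamal is a knight.
Consider Isla. Suppose Isla is a knave.
Then Ines's statement comes out true, contradicting Ines being a knave.
So Isla is a knight.

Ines: knave, Isla: knight, Jamal: knight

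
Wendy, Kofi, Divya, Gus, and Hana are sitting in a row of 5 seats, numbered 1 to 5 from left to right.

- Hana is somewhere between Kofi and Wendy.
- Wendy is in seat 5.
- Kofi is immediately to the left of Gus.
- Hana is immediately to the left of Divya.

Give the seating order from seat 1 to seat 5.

From clue 1: Hana is in {2,3,4}.
From clues 1–2: Wendy → seat 5.
From clues 1–3: Kofi is in {1,2}.
From clues 1–4: Kofi → seat 1, Gus → seat 2, Hana → seat 3, Divya → seat 4.

Kofi, Gus, Hana, Divya, Wendy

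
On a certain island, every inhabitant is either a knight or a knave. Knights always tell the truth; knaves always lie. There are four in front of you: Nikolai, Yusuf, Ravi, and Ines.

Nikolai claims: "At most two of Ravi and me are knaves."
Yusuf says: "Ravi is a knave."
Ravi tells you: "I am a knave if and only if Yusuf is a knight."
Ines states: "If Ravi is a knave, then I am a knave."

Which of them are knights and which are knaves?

Nikolai: knight, Yusuf: knave, Ravi: knight, Ines: knight

Regardless of anyone's role, Nikolai's statement is true, so Nikolai is a knight.
Consider Yusuf. Suppose Yusuf is a knight.
Then whichever role Ravi has, Ravi's statement has the wrong truth value — contradiction.
So Yusuf is a knave.
Consider Ravi. Suppose Ravi is a knave.
Then Yusuf's statement comes out true, contradicting Yusuf being a knave.
So Ravi is a knight.
With that fixed, Ines's statement is true, so Ines is a knight.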